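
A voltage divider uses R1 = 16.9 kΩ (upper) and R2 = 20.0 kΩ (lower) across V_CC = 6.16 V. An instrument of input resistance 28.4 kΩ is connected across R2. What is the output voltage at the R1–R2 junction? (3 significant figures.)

The load sits in parallel with R2, giving an effective lower resistance R2' = R2·R_L/(R2+R_L) = 11.74 kΩ.
Voltage divider with the loaded lower leg: V_out = 6.16 × 11.74/(16.9 + 11.74) = 6.16 × 0.4098 = 2.525 V.

V_out ≈ 2.52 V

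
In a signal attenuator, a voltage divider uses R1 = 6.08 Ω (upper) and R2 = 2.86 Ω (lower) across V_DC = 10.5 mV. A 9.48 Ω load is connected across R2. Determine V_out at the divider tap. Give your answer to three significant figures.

The load sits in parallel with R2, giving an effective lower resistance R2' = R2·R_L/(R2+R_L) = 2.197 Ω.
Voltage divider with the loaded lower leg: V_out = 10.5 × 2.197/(6.08 + 2.197) = 10.5 × 0.2654 = 2.787 mV.
(Unloaded it would be 3.36 mV; the load pulls it down.)

V_out ≈ 2.79 mV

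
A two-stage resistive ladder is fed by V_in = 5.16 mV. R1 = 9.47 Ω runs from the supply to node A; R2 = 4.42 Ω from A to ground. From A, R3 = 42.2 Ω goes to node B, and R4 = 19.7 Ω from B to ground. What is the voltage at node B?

Node A sees R2 in parallel with the series input of stage 2, R3 + R4 = 61.90 Ω.
R2 ‖ (R3+R4) = 4.125 Ω.
First divider: V_A = V_in · 4.125/(9.47 + 4.125) = 1.566 mV.
Stage 2 is unloaded, so V_B = V_A · R4/(R3+R4) = 1.566 × 19.7/61.90 = 0.4983 mV.

V_B ≈ 0.498 mV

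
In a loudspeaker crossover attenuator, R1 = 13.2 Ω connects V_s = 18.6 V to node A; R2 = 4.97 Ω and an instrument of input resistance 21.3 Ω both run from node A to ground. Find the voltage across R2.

First combine the lower leg with the load: R2 ‖ R_L = 4.030 Ω.
Then V_out = V_s · R2'/(R1 + R2') = 18.6 × 4.030/17.23 = 4.350 V.

V_out ≈ 4.35 V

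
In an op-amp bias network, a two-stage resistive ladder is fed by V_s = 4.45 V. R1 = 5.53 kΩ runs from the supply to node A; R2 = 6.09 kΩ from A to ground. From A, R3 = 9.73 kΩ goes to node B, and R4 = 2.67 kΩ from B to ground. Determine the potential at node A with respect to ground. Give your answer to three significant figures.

V_A ≈ 1.89 V

The second stage (R3 + R4 = 12.40 kΩ) loads node A in parallel with R2.
R2 ‖ (R3+R4) = 4.084 kΩ.
V_A = 4.45 × 4.084/(5.53 + 4.084) = 1.890 V.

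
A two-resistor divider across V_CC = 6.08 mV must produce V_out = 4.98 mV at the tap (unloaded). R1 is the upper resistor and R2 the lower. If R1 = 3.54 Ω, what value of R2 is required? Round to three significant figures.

R2 ≈ 16.0 Ω

The divider ratio is R2/(R1+R2) = 4.98/6.08 = 0.8191.
R2 = R1 · 0.8191/(1 − 0.8191) = 16.03 Ω.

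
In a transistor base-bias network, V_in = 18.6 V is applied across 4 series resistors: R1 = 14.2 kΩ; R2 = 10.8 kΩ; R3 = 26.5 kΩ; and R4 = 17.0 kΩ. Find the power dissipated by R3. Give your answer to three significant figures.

P ≈ 1.95 mW

ΣR = 68.50 kΩ → I = 18.6/68.50 = 0.2715 mA.
P(R3) = I²·R3 = (0.2715)² × 26.5 = 1.954 mW.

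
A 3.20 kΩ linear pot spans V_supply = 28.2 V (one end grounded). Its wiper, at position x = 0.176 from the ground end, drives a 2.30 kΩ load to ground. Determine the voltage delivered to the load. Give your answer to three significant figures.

Lower segment x·R_p = 0.5632 kΩ; upper segment (1−x)·R_p = 2.637 kΩ.
R_L loads the lower segment: effective lower R = 0.4524 kΩ.
Then V_out = V_supply · 0.4524/(2.637 + 0.4524) = 4.130 V.

V_out ≈ 4.13 V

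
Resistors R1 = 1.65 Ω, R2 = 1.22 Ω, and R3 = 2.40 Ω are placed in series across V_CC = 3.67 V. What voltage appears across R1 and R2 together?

V ≈ 2.00 V

ΣR = 1.65 + 1.22 + 2.40 = 5.270 Ω.
R_{R1..R2} = 1.65 + 1.22 = 2.870 Ω.
Voltage divider: V = V_CC · (2.870 / 5.270) = 3.67 × 0.5446 = 1.999 V.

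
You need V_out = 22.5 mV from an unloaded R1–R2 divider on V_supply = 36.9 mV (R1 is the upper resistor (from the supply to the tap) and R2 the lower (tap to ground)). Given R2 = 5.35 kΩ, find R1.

V_out/V_supply = R2/(R1+R2) = 0.6098.
So R1 = R2 · (V_supply/V_out − 1) = 5.35 × (36.9/22.5 − 1) = 5.35 × 0.6400 = 3.424 kΩ.

R1 ≈ 3.42 kΩ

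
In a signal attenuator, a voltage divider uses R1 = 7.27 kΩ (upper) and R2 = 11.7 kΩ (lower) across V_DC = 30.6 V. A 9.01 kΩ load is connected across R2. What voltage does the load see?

R2 ‖ R_L = (11.7 × 9.01)/(11.7 + 9.01) = 5.090 kΩ.
Voltage divider with the loaded lower leg: V_out = 30.6 × 5.090/(7.27 + 5.090) = 30.6 × 0.4118 = 12.60 V.

V_out ≈ 12.6 V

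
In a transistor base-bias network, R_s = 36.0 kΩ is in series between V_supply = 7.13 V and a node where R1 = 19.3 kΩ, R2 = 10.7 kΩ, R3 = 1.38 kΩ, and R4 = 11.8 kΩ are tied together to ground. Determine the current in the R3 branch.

Equivalent of the parallel group: R_p = 1.047 kΩ.
V_A = 7.13 × 1.047/37.05 = 0.2016 V.
I(R3) = V_A / R3 = 0.2016/1.38 = 0.1461 mA.

I ≈ 0.146 mA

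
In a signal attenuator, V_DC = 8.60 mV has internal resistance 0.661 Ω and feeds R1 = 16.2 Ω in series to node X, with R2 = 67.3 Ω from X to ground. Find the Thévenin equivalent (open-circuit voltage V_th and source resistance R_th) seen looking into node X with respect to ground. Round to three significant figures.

R1' = 0.661 + 16.2 = 16.86 Ω (source resistance + R1).
Open-circuit (no load on X): V_th = V_DC · R2/(R1' + R2) = 8.60 × 67.3/(16.86 + 67.3) = 6.877 mV.
Zeroing V_DC shorts the top of R1' to ground, so R_th = R1' ‖ R2 = 13.48 Ω.

V_th ≈ 6.88 mV, R_th ≈ 13.5 Ω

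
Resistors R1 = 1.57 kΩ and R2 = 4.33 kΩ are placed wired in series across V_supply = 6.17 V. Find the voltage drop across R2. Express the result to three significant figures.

V ≈ 4.53 V

Total series resistance ΣR = 1.57 + 4.33 = 5.900 kΩ.
V = V_supply · R/ΣR = 6.17 × 0.7339 = 4.528 V.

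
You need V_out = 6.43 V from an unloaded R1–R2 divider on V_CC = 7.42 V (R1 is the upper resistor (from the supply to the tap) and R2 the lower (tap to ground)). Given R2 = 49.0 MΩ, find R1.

R1 ≈ 7.54 MΩ

Required fraction k = V_out/V_CC = 0.8666.
R1 = R2·(1/k − 1) = 49.0 × 0.1540 = 7.544 MΩ.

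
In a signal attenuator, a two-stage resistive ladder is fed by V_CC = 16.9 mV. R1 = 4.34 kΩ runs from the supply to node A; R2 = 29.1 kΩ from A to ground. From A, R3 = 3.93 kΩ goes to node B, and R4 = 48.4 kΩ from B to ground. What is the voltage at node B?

V_B ≈ 12.7 mV

The second stage (R3 + R4 = 52.33 kΩ) loads node A in parallel with R2.
Effective lower resistance at A: R2 ‖ 52.33 = 18.70 kΩ.
V_A = 16.9 × 18.70/(4.34 + 18.70) = 13.72 mV.
Then the unloaded second divider: V_B = V_A × R4/(R3+R4) = 13.72 × 0.9249 = 12.69 mV.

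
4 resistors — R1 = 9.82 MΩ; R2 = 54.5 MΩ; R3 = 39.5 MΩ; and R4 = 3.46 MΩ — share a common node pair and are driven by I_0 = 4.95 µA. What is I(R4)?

I ≈ 3.29 µA

Conductances: ΣG = 1/9.82 + 1/54.5 + 1/39.5 + 1/3.46 = 0.4345 (1/MΩ).
Current divider: I(R4) = I_0 · G_k/ΣG = 4.95 × (0.2890/0.4345) = 4.95 × 0.6651 = 3.292 µA.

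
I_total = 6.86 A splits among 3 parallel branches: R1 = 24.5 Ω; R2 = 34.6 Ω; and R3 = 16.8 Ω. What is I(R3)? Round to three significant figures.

ΣG = 1/24.5 + 1/34.6 + 1/16.8 = 0.1292.
Current divider: I(R3) = I_total · G_k/ΣG = 6.86 × (0.05952/0.1292) = 6.86 × 0.4606 = 3.159 A.

I ≈ 3.16 A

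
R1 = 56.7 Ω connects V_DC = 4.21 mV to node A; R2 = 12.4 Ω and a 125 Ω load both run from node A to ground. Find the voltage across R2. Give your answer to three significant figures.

V_out ≈ 0.699 mV

The load sits in parallel with R2, giving an effective lower resistance R2' = R2·R_L/(R2+R_L) = 11.28 Ω.
Now apply the divider: V_out = 4.21 × 0.1659 = 0.6986 mV.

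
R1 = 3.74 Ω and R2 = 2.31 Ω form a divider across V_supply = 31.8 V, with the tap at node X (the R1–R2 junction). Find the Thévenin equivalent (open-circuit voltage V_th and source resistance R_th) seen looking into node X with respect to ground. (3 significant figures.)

Open-circuit (no load on X): V_th = V_supply · R2/(R1 + R2) = 31.8 × 2.31/(3.740 + 2.31) = 12.14 V.
Zeroing V_supply shorts the top of R1 to ground, so R_th = R1 ‖ R2 = 1.428 Ω.

V_th ≈ 12.1 V, R_th ≈ 1.43 Ω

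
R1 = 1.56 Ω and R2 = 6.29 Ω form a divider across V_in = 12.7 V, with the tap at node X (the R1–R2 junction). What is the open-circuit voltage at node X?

Open-circuit (no load on X): V_th = V_in · R2/(R1 + R2) = 12.7 × 6.29/(1.560 + 6.29) = 10.18 V.

V_th ≈ 10.2 V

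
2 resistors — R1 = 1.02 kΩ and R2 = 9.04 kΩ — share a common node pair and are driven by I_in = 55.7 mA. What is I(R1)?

With just two branches, the current splits inversely with resistance.
So I = 55.7 × 9.04/10.06 = 50.05 mA.

I ≈ 50.1 mA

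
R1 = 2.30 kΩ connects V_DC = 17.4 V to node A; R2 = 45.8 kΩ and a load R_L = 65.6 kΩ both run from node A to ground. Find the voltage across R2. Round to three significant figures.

V_out ≈ 16.0 V

First combine the lower leg with the load: R2 ‖ R_L = 26.97 kΩ.
Voltage divider with the loaded lower leg: V_out = 17.4 × 26.97/(2.30 + 26.97) = 17.4 × 0.9214 = 16.03 V.
(Unloaded it would be 16.6 V; the load pulls it down.)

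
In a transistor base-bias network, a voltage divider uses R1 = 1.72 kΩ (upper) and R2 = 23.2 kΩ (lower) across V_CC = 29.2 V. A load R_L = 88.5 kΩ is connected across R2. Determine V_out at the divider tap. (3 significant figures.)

R2 ‖ R_L = (23.2 × 88.5)/(23.2 + 88.5) = 18.38 kΩ.
Then V_out = V_CC · R2'/(R1 + R2') = 29.2 × 18.38/20.10 = 26.70 V.

V_out ≈ 26.7 V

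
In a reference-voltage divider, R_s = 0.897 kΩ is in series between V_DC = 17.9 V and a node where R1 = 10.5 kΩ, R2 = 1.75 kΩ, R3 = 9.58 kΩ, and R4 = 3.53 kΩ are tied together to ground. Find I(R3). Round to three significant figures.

I ≈ 0.960 mA

Combine the parallel branches: R_p = (1/10.5 + 1/1.75 + 1/9.58 + 1/3.53)⁻¹ = 0.9485 kΩ.
V_A by voltage divider: V_A = 17.9 × 0.9485/(0.897 + 0.9485) = 9.200 V.
I(R3) = V_A / R3 = 9.200/9.58 = 0.9603 mA.
(Check via current divider: I_total = 9.699 mA; share G_k/ΣG = 0.09900 → same result.)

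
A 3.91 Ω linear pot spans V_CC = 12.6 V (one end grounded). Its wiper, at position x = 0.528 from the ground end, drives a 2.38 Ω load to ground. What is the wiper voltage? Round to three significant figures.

V_out ≈ 4.72 V

Split the track: R_lower = x·R_p = 2.064 Ω, R_upper = (1−x)·R_p = 1.846 Ω.
(x·R_p) ‖ R_L = 1.106 Ω.
V_out = 12.6 × 1.106/(1.846 + 1.106) = 4.720 V.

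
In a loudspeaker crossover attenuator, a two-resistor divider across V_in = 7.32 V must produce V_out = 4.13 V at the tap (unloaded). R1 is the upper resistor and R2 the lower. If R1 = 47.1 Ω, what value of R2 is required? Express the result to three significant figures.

R2 ≈ 61.0 Ω

V_out/V_in = R2/(R1+R2) = 0.5642.
So R2 = R1 · V_out/(V_in − V_out) = 47.1 × 4.13/(7.32 − 4.13) = 47.1 × 1.295 = 60.98 Ω.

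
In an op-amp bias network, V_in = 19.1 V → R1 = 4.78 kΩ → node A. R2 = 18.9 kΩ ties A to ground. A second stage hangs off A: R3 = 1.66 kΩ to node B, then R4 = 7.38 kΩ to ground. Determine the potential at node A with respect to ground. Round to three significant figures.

V_A ≈ 10.7 V

Node A sees R2 in parallel with the series input of stage 2, R3 + R4 = 9.040 kΩ.
Effective lower resistance at A: R2 ‖ 9.040 = 6.115 kΩ.
V_A = 19.1 × 6.115/(4.78 + 6.115) = 10.72 V.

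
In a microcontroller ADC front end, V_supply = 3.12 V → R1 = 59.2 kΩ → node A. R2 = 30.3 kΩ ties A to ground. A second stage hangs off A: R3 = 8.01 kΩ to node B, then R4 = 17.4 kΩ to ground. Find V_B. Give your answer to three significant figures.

Node A sees R2 in parallel with the series input of stage 2, R3 + R4 = 25.41 kΩ.
Effective lower resistance at A: R2 ‖ 25.41 = 13.82 kΩ.
So V_A = 3.12 × 0.1893 = 0.5905 V.
Then the unloaded second divider: V_B = V_A × R4/(R3+R4) = 0.5905 × 0.6848 = 0.4044 V.

V_B ≈ 0.404 V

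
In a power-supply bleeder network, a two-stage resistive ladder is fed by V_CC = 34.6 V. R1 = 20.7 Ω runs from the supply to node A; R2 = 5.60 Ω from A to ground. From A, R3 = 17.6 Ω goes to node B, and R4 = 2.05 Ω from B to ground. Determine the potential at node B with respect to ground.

The second stage (R3 + R4 = 19.65 Ω) loads node A in parallel with R2.
R2 ‖ (R3+R4) = 4.358 Ω.
First divider: V_A = V_CC · 4.358/(20.7 + 4.358) = 6.018 V.
Then the unloaded second divider: V_B = V_A × R4/(R3+R4) = 6.018 × 0.1043 = 0.6278 V.

V_B ≈ 0.628 V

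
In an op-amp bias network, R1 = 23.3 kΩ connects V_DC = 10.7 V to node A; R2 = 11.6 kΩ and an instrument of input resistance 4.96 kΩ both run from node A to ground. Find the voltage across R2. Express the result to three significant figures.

V_out ≈ 1.39 V

R2 ‖ R_L = (11.6 × 4.96)/(11.6 + 4.96) = 3.474 kΩ.
Voltage divider with the loaded lower leg: V_out = 10.7 × 3.474/(23.3 + 3.474) = 10.7 × 0.1298 = 1.388 V.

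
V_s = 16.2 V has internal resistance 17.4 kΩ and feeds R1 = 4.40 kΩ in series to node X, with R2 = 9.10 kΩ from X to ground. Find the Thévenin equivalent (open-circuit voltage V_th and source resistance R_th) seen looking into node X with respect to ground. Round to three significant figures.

V_th ≈ 4.77 V, R_th ≈ 6.42 kΩ

R1' = 17.4 + 4.40 = 21.80 kΩ (source resistance + R1).
With X open, the divider is unloaded: V_th = 16.2 × 9.10/30.90 = 4.771 V.
Zeroing V_s shorts the top of R1' to ground, so R_th = R1' ‖ R2 = 6.420 kΩ.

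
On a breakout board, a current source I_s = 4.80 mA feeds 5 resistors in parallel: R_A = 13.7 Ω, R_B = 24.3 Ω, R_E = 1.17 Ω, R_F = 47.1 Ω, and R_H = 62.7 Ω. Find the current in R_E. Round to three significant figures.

I ≈ 4.08 mA

Total conductance ΣG = 1/13.7 + 1/24.3 + 1/1.17 + 1/47.1 + 1/62.7 = 1.006 (units of 1/Ω).
By the current-divider rule, I = I_s · G_k/ΣG = 4.80 × 0.8496 = 4.078 mA.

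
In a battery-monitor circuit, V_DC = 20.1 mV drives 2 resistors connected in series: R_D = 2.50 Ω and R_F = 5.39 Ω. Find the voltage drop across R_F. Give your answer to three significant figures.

Total series resistance ΣR = 2.50 + 5.39 = 7.890 Ω.
V = V_DC · R/ΣR = 20.1 × 0.6831 = 13.73 mV.

V ≈ 13.7 mV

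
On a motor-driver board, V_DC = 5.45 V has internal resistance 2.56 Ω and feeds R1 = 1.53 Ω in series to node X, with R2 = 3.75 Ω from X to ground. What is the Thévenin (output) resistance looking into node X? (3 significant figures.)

R1' = 2.56 + 1.53 = 4.090 Ω (source resistance + R1).
Zeroing V_DC shorts the top of R1' to ground, so R_th = R1' ‖ R2 = 1.956 Ω.

R_th ≈ 1.96 Ω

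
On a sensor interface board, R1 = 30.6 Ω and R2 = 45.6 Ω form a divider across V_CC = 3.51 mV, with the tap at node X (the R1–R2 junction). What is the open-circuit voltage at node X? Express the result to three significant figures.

V_th ≈ 2.10 mV

Open-circuit (no load on X): V_th = V_CC · R2/(R1 + R2) = 3.51 × 45.6/(30.60 + 45.6) = 2.100 mV.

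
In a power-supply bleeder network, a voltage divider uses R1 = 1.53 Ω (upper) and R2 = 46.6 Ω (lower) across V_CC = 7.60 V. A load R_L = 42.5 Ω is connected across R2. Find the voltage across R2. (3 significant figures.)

The load sits in parallel with R2, giving an effective lower resistance R2' = R2·R_L/(R2+R_L) = 22.23 Ω.
Now apply the divider: V_out = 7.60 × 0.9356 = 7.111 V.

V_out ≈ 7.11 V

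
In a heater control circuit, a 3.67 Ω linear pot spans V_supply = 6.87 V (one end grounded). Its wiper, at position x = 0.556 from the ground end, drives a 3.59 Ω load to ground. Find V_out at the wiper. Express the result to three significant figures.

V_out ≈ 3.05 V

Lower segment x·R_p = 2.041 Ω; upper segment (1−x)·R_p = 1.629 Ω.
(x·R_p) ‖ R_L = 1.301 Ω.
Loaded-divider output: V_out = 6.87 × 0.4440 = 3.050 V.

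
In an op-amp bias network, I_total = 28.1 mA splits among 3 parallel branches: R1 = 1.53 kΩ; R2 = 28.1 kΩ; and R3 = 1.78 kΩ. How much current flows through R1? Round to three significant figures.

I ≈ 14.7 mA

ΣG = 1/1.53 + 1/28.1 + 1/1.78 = 1.251.
R1 takes the fraction G_k/ΣG = 0.6536/1.251 = 0.5225, so I = 28.1 × 0.5225 = 14.68 mA.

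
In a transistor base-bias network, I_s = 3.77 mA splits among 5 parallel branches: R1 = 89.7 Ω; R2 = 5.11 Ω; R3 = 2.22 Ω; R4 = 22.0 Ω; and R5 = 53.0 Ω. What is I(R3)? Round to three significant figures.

Conductances: ΣG = 1/89.7 + 1/5.11 + 1/2.22 + 1/22.0 + 1/53.0 = 0.7216 (1/Ω).
By the current-divider rule, I = I_s · G_k/ΣG = 3.77 × 0.6242 = 2.353 mA.

I ≈ 2.35 mA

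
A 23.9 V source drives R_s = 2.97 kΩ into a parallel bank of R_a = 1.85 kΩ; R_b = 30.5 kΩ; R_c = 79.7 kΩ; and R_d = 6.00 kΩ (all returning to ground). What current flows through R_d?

Parallel bank: R_p = 1/(1/1.85 + 1/30.5 + 1/79.7 + 1/6.00) = 1.329 kΩ.
Node voltage V_A = V_CC · R_p/(R_s + R_p) = 23.9 × 0.3091 = 7.388 V.
Branch current I = V_A/R_d = 7.388/6.00 = 1.231 mA.
(Equivalently: I_total = 5.560 mA, then current-divider fraction G_k/ΣG = 0.2215.)

I ≈ 1.23 mA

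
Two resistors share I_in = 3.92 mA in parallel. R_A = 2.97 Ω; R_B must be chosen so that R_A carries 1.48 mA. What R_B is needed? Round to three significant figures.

In a two-way split, I_A/I_in = R_B/(R_A + R_B).
1.48/3.92 = R_B/(R_A + R_B) → R_B = R_A · (0.3776)/(1 − 0.3776) = 2.97 × 0.6066 = 1.801 Ω.

R_B ≈ 1.80 Ω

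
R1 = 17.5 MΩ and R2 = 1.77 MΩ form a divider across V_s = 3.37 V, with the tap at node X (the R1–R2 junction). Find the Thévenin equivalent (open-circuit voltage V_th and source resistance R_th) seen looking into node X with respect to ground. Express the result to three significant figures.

V_th ≈ 0.310 V, R_th ≈ 1.61 MΩ

Open-circuit (no load on X): V_th = V_s · R2/(R1 + R2) = 3.37 × 1.77/(17.50 + 1.77) = 0.3095 V.
With V_s suppressed (replaced by a short), R_th = R1 ‖ R2 = (17.50 × 1.77)/(17.50 + 1.77) = 1.607 MΩ.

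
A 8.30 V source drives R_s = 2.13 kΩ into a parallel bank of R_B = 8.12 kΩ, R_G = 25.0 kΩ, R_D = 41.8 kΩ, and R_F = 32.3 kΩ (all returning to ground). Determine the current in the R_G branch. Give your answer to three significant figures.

Parallel bank: R_p = 1/(1/8.12 + 1/25.0 + 1/41.8 + 1/32.3) = 4.586 kΩ.
V_A = 8.30 × 4.586/6.716 = 5.668 V.
I(R_G) = V_A / R_G = 5.668/25.0 = 0.2267 mA.

I ≈ 0.227 mA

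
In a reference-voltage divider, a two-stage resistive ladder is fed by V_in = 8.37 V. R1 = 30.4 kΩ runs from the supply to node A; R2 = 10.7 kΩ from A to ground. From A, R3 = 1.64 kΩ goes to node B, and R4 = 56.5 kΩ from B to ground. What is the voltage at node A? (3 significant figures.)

Looking into the second stage from A: R3 + R4 = 58.14 kΩ appears in parallel with R2.
R2 ‖ (R3+R4) = 9.037 kΩ.
First divider: V_A = V_in · 9.037/(30.4 + 9.037) = 1.918 V.

V_A ≈ 1.92 V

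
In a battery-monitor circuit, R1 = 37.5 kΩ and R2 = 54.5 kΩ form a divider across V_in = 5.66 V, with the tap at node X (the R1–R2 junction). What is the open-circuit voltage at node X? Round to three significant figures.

With X open, the divider is unloaded: V_th = 5.66 × 54.5/92.00 = 3.353 V.

V_th ≈ 3.35 V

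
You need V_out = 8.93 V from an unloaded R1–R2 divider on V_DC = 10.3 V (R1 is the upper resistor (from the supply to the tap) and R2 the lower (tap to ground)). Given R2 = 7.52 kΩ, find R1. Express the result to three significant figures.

R1 ≈ 1.15 kΩ

V_out/V_DC = R2/(R1+R2) = 0.8670.
So R1 = R2 · (V_DC/V_out − 1) = 7.52 × (10.3/8.93 − 1) = 7.52 × 0.1534 = 1.154 kΩ.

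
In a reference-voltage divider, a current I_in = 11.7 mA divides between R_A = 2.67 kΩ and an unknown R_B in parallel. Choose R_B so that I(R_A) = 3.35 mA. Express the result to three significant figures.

The fraction through R_A equals R_B/(R_A+R_B).
3.35/11.7 = R_B/(R_A + R_B) → R_B = R_A · (0.2863)/(1 − 0.2863) = 2.67 × 0.4012 = 1.071 kΩ.

R_B ≈ 1.07 kΩ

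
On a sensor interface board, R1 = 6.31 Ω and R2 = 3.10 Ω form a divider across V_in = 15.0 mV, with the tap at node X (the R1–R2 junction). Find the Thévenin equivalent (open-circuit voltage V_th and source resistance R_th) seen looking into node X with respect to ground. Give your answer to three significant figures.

V_th ≈ 4.94 mV, R_th ≈ 2.08 Ω

V_th is the unloaded tap voltage: V_in · R2/(R1+R2) = 15.0 × 0.3294 = 4.942 mV.
Zeroing V_in shorts the top of R1 to ground, so R_th = R1 ‖ R2 = 2.079 Ω.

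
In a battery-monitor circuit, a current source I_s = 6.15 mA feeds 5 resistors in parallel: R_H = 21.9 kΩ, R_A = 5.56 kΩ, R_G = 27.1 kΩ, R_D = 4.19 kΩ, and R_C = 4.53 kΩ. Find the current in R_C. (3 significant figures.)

I ≈ 1.88 mA

Conductances: ΣG = 1/21.9 + 1/5.56 + 1/27.1 + 1/4.19 + 1/4.53 = 0.7218 (1/kΩ).
R_C takes the fraction G_k/ΣG = 0.2208/0.7218 = 0.3058, so I = 6.15 × 0.3058 = 1.881 mA.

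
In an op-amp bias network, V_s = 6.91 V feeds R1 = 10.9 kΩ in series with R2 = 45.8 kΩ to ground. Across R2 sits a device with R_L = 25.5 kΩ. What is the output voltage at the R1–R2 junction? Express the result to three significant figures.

The load sits in parallel with R2, giving an effective lower resistance R2' = R2·R_L/(R2+R_L) = 16.38 kΩ.
Then V_out = V_s · R2'/(R1 + R2') = 6.91 × 16.38/27.28 = 4.149 V.

V_out ≈ 4.15 V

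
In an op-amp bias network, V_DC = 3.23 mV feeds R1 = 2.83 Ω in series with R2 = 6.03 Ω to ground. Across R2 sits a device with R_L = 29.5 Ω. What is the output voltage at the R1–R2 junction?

V_out ≈ 2.06 mV

The load sits in parallel with R2, giving an effective lower resistance R2' = R2·R_L/(R2+R_L) = 5.007 Ω.
Voltage divider with the loaded lower leg: V_out = 3.23 × 5.007/(2.83 + 5.007) = 3.23 × 0.6389 = 2.064 mV.
(Unloaded it would be 2.20 mV; the load pulls it down.)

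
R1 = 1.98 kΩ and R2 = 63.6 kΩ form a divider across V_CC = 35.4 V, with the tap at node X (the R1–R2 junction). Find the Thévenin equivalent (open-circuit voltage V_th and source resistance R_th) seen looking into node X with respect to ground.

V_th is the unloaded tap voltage: V_CC · R2/(R1+R2) = 35.4 × 0.9698 = 34.33 V.
With V_CC suppressed (replaced by a short), R_th = R1 ‖ R2 = (1.980 × 63.6)/(1.980 + 63.6) = 1.920 kΩ.

V_th ≈ 34.3 V, R_th ≈ 1.92 kΩ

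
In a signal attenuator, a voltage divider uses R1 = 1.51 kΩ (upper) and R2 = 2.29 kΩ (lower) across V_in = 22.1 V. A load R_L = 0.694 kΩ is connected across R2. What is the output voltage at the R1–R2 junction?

R2 ‖ R_L = (2.29 × 0.694)/(2.29 + 0.694) = 0.5326 kΩ.
Now apply the divider: V_out = 22.1 × 0.2607 = 5.762 V.

V_out ≈ 5.76 V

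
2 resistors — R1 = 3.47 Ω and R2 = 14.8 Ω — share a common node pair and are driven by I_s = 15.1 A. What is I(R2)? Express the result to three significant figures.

I ≈ 2.87 A

Two-branch current divider: I_k = I_s · R_other/(R_1 + R_2).
I(R2) = 15.1 × 3.47/(3.47 + 14.8) = 15.1 × 0.1899 = 2.868 A.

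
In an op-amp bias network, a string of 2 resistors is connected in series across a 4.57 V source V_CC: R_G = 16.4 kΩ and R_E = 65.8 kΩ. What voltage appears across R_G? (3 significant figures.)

V ≈ 0.912 V

ΣR = 16.4 + 65.8 = 82.20 kΩ.
By the voltage-divider rule, V = 4.57 × 16.40/82.20 = 0.9118 V.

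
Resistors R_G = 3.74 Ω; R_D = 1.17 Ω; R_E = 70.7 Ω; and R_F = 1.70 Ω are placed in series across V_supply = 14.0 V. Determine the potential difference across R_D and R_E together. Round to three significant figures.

V ≈ 13.0 V

ΣR = 3.74 + 1.17 + 70.7 + 1.70 = 77.31 Ω.
R_{R_D..R_E} = 1.17 + 70.7 = 71.87 Ω.
Voltage divider: V = V_supply · (71.87 / 77.31) = 14.0 × 0.9296 = 13.01 V.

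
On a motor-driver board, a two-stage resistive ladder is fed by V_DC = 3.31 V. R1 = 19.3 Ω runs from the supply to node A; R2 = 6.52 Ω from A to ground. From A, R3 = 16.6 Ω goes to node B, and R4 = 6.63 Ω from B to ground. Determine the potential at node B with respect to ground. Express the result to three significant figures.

V_B ≈ 0.197 V

The second stage (R3 + R4 = 23.23 Ω) loads node A in parallel with R2.
R2 ‖ (R3+R4) = 5.091 Ω.
So V_A = 3.31 × 0.2087 = 0.6909 V.
Stage 2 is unloaded, so V_B = V_A · R4/(R3+R4) = 0.6909 × 6.63/23.23 = 0.1972 V.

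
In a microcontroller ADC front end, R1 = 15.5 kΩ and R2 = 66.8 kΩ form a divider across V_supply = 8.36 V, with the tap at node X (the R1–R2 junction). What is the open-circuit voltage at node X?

V_th ≈ 6.79 V

V_th is the unloaded tap voltage: V_supply · R2/(R1+R2) = 8.36 × 0.8117 = 6.786 V.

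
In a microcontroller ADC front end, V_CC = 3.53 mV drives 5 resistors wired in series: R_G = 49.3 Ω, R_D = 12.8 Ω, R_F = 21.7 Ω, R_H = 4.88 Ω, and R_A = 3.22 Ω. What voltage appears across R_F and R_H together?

Series total: ΣR = 49.3 + 12.8 + 21.7 + 4.88 + 3.22 = 91.90 Ω.
R_{R_F..R_H} = 21.7 + 4.88 = 26.58 Ω.
V = V_CC · R/ΣR = 3.53 × 0.2892 = 1.021 mV.

V ≈ 1.02 mV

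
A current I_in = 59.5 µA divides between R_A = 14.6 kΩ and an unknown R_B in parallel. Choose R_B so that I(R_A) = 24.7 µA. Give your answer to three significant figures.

R_B ≈ 10.4 kΩ

In a two-way split, I_A/I_in = R_B/(R_A + R_B).
With f = 0.4151, R_B = R_A · f/(1−f) = 14.6 × 0.7098 = 10.36 kΩ.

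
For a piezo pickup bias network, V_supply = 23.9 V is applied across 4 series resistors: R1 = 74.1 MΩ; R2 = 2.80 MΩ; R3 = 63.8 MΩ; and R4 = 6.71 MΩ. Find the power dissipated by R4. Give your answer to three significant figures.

Series current I = V_supply/ΣR = 23.9/147.4 = 0.1621 µA.
P(R4) = I²·R4 = (0.1621)² × 6.71 = 0.1764 µW.

P ≈ 0.176 µW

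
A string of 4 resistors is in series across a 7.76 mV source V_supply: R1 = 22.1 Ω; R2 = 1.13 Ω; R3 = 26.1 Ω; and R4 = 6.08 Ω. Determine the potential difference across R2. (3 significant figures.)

V ≈ 0.158 mV

Series total: ΣR = 22.1 + 1.13 + 26.1 + 6.08 = 55.41 Ω.
Voltage divider: V = V_supply · (1.130 / 55.41) = 7.76 × 0.02039 = 0.1583 mV.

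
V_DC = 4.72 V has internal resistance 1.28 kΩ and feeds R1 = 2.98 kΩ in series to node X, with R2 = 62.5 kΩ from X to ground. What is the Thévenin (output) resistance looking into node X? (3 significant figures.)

R1' = 1.28 + 2.98 = 4.260 kΩ (source resistance + R1).
With V_DC suppressed (replaced by a short), R_th = R1' ‖ R2 = (4.260 × 62.5)/(4.260 + 62.5) = 3.988 kΩ.

R_th ≈ 3.99 kΩ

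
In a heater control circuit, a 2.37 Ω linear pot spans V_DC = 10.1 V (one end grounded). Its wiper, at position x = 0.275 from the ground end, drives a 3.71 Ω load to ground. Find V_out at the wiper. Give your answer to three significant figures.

V_out ≈ 2.46 V

The pot divides into 1.718 Ω above the wiper and 0.6518 Ω below.
Lower segment in parallel with the load: 0.6518 ‖ 3.71 = 0.5544 Ω.
V_out = 10.1 × 0.5544/(1.718 + 0.5544) = 2.464 V.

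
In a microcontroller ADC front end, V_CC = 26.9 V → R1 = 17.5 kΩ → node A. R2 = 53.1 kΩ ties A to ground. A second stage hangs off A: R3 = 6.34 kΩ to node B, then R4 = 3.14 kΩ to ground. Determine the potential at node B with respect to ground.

Node A sees R2 in parallel with the series input of stage 2, R3 + R4 = 9.480 kΩ.
R2 ‖ (R3+R4) = 8.044 kΩ.
First divider: V_A = V_CC · 8.044/(17.5 + 8.044) = 8.471 V.
V_B = V_A × 0.3312 = 2.806 V.

V_B ≈ 2.81 V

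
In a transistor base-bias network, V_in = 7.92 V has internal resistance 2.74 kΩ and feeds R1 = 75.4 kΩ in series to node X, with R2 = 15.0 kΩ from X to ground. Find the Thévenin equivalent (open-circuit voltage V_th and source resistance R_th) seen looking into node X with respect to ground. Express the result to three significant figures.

R1' = 2.74 + 75.4 = 78.14 kΩ (source resistance + R1).
V_th is the unloaded tap voltage: V_in · R2/(R1'+R2) = 7.92 × 0.1610 = 1.275 V.
Looking into X with the source shorted: R_th = R1'·R2/(R1'+R2) = 78.14 × 15.0/93.14 = 12.58 kΩ.

V_th ≈ 1.28 V, R_th ≈ 12.6 kΩ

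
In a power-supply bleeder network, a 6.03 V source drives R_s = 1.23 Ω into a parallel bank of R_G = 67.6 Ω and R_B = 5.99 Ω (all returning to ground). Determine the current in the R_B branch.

I ≈ 0.823 A

Combine the parallel branches: R_p = (1/67.6 + 1/5.99)⁻¹ = 5.502 Ω.
Node voltage V_A = V_CC · R_p/(R_s + R_p) = 6.03 × 0.8173 = 4.928 V.
I(R_B) = V_A / R_B = 4.928/5.99 = 0.8228 A.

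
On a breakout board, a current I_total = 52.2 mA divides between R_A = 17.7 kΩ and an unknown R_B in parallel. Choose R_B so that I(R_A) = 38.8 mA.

R_B ≈ 51.3 kΩ

Two-branch current divider: I_A = I_total · R_B/(R_A + R_B).
38.8/52.2 = R_B/(R_A + R_B) → R_B = R_A · (0.7433)/(1 − 0.7433) = 17.7 × 2.896 = 51.25 kΩ.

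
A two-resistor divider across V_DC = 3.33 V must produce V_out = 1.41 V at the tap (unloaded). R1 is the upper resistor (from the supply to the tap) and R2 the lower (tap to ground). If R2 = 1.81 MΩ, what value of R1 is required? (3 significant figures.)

R1 ≈ 2.46 MΩ

Required fraction k = V_out/V_DC = 0.4234.
So R1 = R2 · (V_DC/V_out − 1) = 1.81 × (3.33/1.41 − 1) = 1.81 × 1.362 = 2.465 MΩ.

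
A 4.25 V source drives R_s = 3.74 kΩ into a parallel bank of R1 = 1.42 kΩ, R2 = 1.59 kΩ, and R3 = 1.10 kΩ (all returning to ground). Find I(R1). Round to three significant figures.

I ≈ 0.319 mA

Parallel bank: R_p = 1/(1/1.42 + 1/1.59 + 1/1.10) = 0.4460 kΩ.
Node voltage V_A = V_in · R_p/(R_s + R_p) = 4.25 × 0.1065 = 0.4528 V.
Branch current I = V_A/R1 = 0.4528/1.42 = 0.3189 mA.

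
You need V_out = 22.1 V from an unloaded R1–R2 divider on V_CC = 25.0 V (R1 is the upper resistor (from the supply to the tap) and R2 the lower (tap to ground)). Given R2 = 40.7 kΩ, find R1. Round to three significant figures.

V_out/V_CC = R2/(R1+R2) = 0.8840.
R1 = R2·(1/k − 1) = 40.7 × 0.1312 = 5.341 kΩ.

R1 ≈ 5.34 kΩ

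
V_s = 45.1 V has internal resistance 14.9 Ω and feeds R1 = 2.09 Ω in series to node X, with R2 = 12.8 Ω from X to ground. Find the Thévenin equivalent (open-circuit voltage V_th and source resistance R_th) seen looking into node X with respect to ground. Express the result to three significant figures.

V_th ≈ 19.4 V, R_th ≈ 7.30 Ω

R1' = 14.9 + 2.09 = 16.99 Ω (source resistance + R1).
With X open, the divider is unloaded: V_th = 45.1 × 12.8/29.79 = 19.38 V.
Zeroing V_s shorts the top of R1' to ground, so R_th = R1' ‖ R2 = 7.300 Ω.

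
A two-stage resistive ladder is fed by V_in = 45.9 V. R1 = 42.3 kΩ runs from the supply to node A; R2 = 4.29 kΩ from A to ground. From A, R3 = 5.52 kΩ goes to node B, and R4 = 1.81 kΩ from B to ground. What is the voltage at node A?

The second stage (R3 + R4 = 7.330 kΩ) loads node A in parallel with R2.
R2 ‖ (R3+R4) = 2.706 kΩ.
V_A = 45.9 × 2.706/(42.3 + 2.706) = 2.760 V.

V_A ≈ 2.76 V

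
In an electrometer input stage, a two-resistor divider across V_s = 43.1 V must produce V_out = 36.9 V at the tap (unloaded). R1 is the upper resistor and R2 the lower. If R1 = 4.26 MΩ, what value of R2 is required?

R2 ≈ 25.4 MΩ

The divider ratio is R2/(R1+R2) = 36.9/43.1 = 0.8561.
Rearranging, R2 = R1·k/(1−k) = 4.26 × 5.952 = 25.35 MΩ.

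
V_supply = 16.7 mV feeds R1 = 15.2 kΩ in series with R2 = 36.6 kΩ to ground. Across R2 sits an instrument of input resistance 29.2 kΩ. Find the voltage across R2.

The load sits in parallel with R2, giving an effective lower resistance R2' = R2·R_L/(R2+R_L) = 16.24 kΩ.
Voltage divider with the loaded lower leg: V_out = 16.7 × 16.24/(15.2 + 16.24) = 16.7 × 0.5166 = 8.627 mV.

V_out ≈ 8.63 mV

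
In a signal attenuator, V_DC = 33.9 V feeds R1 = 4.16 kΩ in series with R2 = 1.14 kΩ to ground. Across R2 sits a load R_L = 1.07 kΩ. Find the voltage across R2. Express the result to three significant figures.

V_out ≈ 3.97 V

R2 ‖ R_L = (1.14 × 1.07)/(1.14 + 1.07) = 0.5519 kΩ.
Voltage divider with the loaded lower leg: V_out = 33.9 × 0.5519/(4.16 + 0.5519) = 33.9 × 0.1171 = 3.971 V.
(Unloaded it would be 7.29 V; the load pulls it down.)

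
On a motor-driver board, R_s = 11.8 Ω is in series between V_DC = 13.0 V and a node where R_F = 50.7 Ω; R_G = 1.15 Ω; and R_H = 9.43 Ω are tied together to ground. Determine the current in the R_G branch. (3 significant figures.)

I ≈ 0.887 A

Equivalent of the parallel group: R_p = 1.005 Ω.
V_A by voltage divider: V_A = 13.0 × 1.005/(11.8 + 1.005) = 1.020 V.
Branch current I = V_A/R_G = 1.020/1.15 = 0.8870 A.
(Equivalently: I_total = 1.015 A, then current-divider fraction G_k/ΣG = 0.8736.)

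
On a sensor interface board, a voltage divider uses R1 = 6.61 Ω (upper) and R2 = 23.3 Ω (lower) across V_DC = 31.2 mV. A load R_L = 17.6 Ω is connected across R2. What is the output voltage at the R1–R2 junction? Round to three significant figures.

V_out ≈ 18.8 mV

R2 ‖ R_L = (23.3 × 17.6)/(23.3 + 17.6) = 10.03 Ω.
Now apply the divider: V_out = 31.2 × 0.6027 = 18.80 mV.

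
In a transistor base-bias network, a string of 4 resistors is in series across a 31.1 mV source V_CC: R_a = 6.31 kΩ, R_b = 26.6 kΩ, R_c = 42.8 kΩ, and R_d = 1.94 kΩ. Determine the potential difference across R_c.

ΣR = 6.31 + 26.6 + 42.8 + 1.94 = 77.65 kΩ.
Voltage divider: V = V_CC · (42.80 / 77.65) = 31.1 × 0.5512 = 17.14 mV.

V ≈ 17.1 mV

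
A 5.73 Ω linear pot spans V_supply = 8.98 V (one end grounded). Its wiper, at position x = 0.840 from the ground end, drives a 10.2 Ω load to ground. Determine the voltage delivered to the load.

The pot divides into 0.9168 Ω above the wiper and 4.813 Ω below.
R_L loads the lower segment: effective lower R = 3.270 Ω.
Then V_out = V_supply · 3.270/(0.9168 + 3.270) = 7.014 V.

V_out ≈ 7.01 V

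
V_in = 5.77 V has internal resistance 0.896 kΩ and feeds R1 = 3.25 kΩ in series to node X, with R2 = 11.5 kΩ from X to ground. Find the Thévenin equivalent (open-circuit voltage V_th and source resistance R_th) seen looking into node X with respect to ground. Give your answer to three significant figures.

V_th ≈ 4.24 V, R_th ≈ 3.05 kΩ

R1' = 0.896 + 3.25 = 4.146 kΩ (source resistance + R1).
With X open, the divider is unloaded: V_th = 5.77 × 11.5/15.65 = 4.241 V.
Zeroing V_in shorts the top of R1' to ground, so R_th = R1' ‖ R2 = 3.047 kΩ.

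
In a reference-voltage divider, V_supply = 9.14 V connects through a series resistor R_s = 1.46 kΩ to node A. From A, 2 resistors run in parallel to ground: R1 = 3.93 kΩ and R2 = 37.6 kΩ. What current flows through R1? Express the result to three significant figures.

Equivalent of the parallel group: R_p = 3.558 kΩ.
V_A by voltage divider: V_A = 9.14 × 3.558/(1.46 + 3.558) = 6.481 V.
Branch current I = V_A/R1 = 6.481/3.93 = 1.649 mA.

I ≈ 1.65 mA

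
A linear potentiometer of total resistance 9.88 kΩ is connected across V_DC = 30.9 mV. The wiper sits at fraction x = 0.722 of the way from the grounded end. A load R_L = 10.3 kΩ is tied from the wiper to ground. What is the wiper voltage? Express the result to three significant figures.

V_out ≈ 18.7 mV

Lower segment x·R_p = 7.133 kΩ; upper segment (1−x)·R_p = 2.747 kΩ.
Lower segment in parallel with the load: 7.133 ‖ 10.3 = 4.215 kΩ.
Then V_out = V_DC · 4.215/(2.747 + 4.215) = 18.71 mV.
(Unloaded: V_out = x·V_DC = 22.3 mV.)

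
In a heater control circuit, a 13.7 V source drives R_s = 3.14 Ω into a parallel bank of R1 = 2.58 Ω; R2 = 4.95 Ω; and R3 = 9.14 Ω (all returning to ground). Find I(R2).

Equivalent of the parallel group: R_p = 1.431 Ω.
Node voltage V_A = V_DC · R_p/(R_s + R_p) = 13.7 × 0.3130 = 4.288 V.
I(R2) = V_A / R2 = 4.288/4.95 = 0.8663 A.

I ≈ 0.866 A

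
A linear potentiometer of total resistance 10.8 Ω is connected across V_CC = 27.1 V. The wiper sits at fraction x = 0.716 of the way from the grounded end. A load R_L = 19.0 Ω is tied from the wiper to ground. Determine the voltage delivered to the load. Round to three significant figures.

Lower segment x·R_p = 7.733 Ω; upper segment (1−x)·R_p = 3.067 Ω.
Lower segment in parallel with the load: 7.733 ‖ 19.0 = 5.496 Ω.
V_out = 27.1 × 5.496/(3.067 + 5.496) = 17.39 V.
(Unloaded: V_out = x·V_CC = 19.4 V.)

V_out ≈ 17.4 V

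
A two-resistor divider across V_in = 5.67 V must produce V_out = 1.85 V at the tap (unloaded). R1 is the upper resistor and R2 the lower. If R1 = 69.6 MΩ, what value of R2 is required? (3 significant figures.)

The divider ratio is R2/(R1+R2) = 1.85/5.67 = 0.3263.
R2 = R1 · 0.3263/(1 − 0.3263) = 33.71 MΩ.

R2 ≈ 33.7 MΩ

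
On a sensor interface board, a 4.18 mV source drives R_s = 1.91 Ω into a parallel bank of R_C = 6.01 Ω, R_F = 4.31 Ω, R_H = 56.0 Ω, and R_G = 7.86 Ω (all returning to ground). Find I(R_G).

I ≈ 0.261 mA

Combine the parallel branches: R_p = (1/6.01 + 1/4.31 + 1/56.0 + 1/7.86)⁻¹ = 1.840 Ω.
V_A = 4.18 × 1.840/3.750 = 2.051 mV.
I(R_G) = V_A / R_G = 2.051/7.86 = 0.2609 mA.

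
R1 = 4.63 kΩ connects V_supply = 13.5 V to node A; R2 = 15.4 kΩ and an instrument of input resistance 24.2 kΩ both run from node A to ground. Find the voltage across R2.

V_out ≈ 9.05 V

R2 ‖ R_L = (15.4 × 24.2)/(15.4 + 24.2) = 9.411 kΩ.
Then V_out = V_supply · R2'/(R1 + R2') = 13.5 × 9.411/14.04 = 9.048 V.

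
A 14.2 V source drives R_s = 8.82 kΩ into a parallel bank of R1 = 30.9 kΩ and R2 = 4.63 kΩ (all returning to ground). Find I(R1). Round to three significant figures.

I ≈ 0.144 mA

Parallel bank: R_p = 1/(1/30.9 + 1/4.63) = 4.027 kΩ.
V_A = 14.2 × 4.027/12.85 = 4.451 V.
I(R1) = V_A / R1 = 4.451/30.9 = 0.1440 mA.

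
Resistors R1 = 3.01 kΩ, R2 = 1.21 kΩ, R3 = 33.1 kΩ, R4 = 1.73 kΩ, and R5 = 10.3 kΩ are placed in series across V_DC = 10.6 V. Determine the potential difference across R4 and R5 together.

Total series resistance ΣR = 3.01 + 1.21 + 33.1 + 1.73 + 10.3 = 49.35 kΩ.
R_{R4..R5} = 1.73 + 10.3 = 12.03 kΩ.
Voltage divider: V = V_DC · (12.03 / 49.35) = 10.6 × 0.2438 = 2.584 V.

V ≈ 2.58 V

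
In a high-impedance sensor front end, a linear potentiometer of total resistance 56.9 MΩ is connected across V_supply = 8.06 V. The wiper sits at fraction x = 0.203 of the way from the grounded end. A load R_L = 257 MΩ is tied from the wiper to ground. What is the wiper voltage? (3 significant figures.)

V_out ≈ 1.58 V

Lower segment x·R_p = 11.55 MΩ; upper segment (1−x)·R_p = 45.35 MΩ.
(x·R_p) ‖ R_L = 11.05 MΩ.
Loaded-divider output: V_out = 8.06 × 0.1960 = 1.580 V.
(Unloaded: V_out = x·V_supply = 1.64 V.)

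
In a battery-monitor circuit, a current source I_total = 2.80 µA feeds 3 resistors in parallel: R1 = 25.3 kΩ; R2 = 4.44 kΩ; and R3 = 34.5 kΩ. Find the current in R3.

I ≈ 0.276 µA

ΣG = 1/25.3 + 1/4.44 + 1/34.5 = 0.2937.
R3 takes the fraction G_k/ΣG = 0.02899/0.2937 = 0.09868, so I = 2.80 × 0.09868 = 0.2763 µA.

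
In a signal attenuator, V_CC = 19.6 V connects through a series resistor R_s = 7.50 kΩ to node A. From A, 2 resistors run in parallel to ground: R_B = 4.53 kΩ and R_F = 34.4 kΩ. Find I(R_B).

I ≈ 1.51 mA

Equivalent of the parallel group: R_p = 4.003 kΩ.
V_A by voltage divider: V_A = 19.6 × 4.003/(7.50 + 4.003) = 6.821 V.
I(R_B) = V_A / R_B = 6.821/4.53 = 1.506 mA.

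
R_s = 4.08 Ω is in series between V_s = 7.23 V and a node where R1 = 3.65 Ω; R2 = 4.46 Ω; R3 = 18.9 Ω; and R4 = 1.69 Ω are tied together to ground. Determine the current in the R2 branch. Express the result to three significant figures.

I ≈ 0.286 A

Parallel bank: R_p = 1/(1/3.65 + 1/4.46 + 1/18.9 + 1/1.69) = 0.8750 Ω.
Node voltage V_A = V_s · R_p/(R_s + R_p) = 7.23 × 0.1766 = 1.277 V.
I(R2) = V_A / R2 = 1.277/4.46 = 0.2863 A.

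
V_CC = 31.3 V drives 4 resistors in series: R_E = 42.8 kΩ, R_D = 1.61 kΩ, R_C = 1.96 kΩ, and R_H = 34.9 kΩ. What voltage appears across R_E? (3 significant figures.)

V ≈ 16.5 V

Series total: ΣR = 42.8 + 1.61 + 1.96 + 34.9 = 81.27 kΩ.
V = V_CC · R/ΣR = 31.3 × 0.5266 = 16.48 V.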